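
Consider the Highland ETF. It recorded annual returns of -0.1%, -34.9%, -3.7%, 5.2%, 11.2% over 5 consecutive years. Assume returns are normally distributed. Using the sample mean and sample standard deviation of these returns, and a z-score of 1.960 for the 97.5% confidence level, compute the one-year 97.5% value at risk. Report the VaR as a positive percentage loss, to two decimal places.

39.59

r̄ = (-0.1 − 34.9 − 3.7 + 5.2 + 11.2) / 5 = -22.30 / 5 = -4.4600%
Σ(r − r̄)² = (-0.1 − (-4.4600))² + (-34.9 − (-4.4600))² + … = 1284.7320
sample σ = √(1284.7320 / 4) = √321.1830 = 17.9216%
VaR = −(r̄ − z·σ) = −(-4.4600 − 1.960 × 17.9216) = −(-39.5863) = 39.5863%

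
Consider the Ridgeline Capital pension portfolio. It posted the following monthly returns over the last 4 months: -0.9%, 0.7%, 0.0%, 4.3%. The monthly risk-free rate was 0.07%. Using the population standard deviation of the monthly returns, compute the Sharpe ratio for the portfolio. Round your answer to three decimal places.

Mean return μ = 4.10 / 4 = 1.0250%
Σ(r − μ)² = 15.5875; population σ = √(15.5875/4) = 1.9741%
Sharpe = (μ − rf) / σ = (1.0250 − 0.07) / 1.9741 = 0.9550 / 1.9741 = 0.4838

0.484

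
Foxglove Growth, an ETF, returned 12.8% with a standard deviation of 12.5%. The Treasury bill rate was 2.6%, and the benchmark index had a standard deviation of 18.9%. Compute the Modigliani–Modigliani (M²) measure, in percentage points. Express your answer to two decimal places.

Sharpe = (Rp − Rf) / σp = (12.8% − 2.6%) / 12.5% = 0.8160
M² = Rf + Sharpe × σm = 2.6% + 0.8160 × 18.9% = 18.0224%

18.02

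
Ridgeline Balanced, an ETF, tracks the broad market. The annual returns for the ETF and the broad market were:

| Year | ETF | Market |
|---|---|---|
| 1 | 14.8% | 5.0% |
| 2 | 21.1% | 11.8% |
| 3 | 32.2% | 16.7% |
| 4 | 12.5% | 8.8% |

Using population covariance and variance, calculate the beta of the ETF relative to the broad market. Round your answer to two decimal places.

1.62

r̄p = 20.1500%,  r̄m = 10.5750%
Cov = Σ(rp − r̄p)(rm − r̄m) / 4 = 29.5938
Var(rm) = Σ(rm − r̄m)² / 4 = 18.3119
β = Cov / Var = 29.5938 / 18.3119 = 1.6161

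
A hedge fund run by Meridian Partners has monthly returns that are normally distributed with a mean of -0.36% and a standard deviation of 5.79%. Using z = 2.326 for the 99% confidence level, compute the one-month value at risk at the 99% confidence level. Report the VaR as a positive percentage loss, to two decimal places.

13.83

VaR (as % loss) = −(μ − z·σ) = −(-0.36% − 2.326 × 5.79%) = −(-13.82754%) = 13.82754%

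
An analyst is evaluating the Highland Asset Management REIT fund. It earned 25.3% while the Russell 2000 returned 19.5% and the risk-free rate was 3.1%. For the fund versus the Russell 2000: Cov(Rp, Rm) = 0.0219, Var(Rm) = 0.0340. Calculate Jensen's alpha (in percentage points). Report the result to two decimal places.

11.64

β = Cov / Var = 0.0219 / 0.0340 = 0.6441
E[R] = Rf + β(Rm − Rf) = 3.1% + 0.6441 × (19.5% − 3.1%) = 13.6632%
α = Rp − E[R] = 25.3% − 13.6632% = 11.6368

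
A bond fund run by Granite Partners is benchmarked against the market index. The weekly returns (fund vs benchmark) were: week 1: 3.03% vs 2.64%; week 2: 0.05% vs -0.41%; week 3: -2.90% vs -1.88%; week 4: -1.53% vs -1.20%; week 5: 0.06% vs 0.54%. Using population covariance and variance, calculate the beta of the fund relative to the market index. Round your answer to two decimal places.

r̄p = -0.2580%,  r̄m = -0.0620%
Cov = Σ(rp − r̄p)(rm − r̄m) / 5 = 3.0438
Var(rm) = Σ(rm − r̄m)² / 5 = 2.4769
β = Cov / Var = 3.0438 / 2.4769 = 1.2289

1.23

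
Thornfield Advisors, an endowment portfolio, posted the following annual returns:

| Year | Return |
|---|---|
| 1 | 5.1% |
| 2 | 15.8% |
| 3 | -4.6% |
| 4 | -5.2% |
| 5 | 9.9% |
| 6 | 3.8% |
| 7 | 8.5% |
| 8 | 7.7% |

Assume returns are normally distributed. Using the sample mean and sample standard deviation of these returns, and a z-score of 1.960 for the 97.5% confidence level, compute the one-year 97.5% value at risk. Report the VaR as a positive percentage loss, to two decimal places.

8.89

Mean return r̄ = 41.00 / 8 = 5.1250%
Σ(r − r̄)² = 357.7150; sample σ = √(357.7150/7) = 7.1486%
VaR = −(r̄ − z·σ) = −(5.1250 − 1.960 × 7.1486) = −(-8.8863) = 8.8863%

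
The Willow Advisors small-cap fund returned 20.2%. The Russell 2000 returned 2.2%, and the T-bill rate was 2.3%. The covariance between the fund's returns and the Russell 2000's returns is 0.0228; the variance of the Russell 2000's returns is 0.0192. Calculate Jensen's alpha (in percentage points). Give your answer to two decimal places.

18.02

β = Cov / Var = 0.0228 / 0.0192 = 1.1875
E[R] = Rf + β(Rm − Rf) = 2.3% + 1.1875 × (2.2% − 2.3%) = 2.1813%
α = Rp − E[R] = 20.2% − 2.1813% = 18.0187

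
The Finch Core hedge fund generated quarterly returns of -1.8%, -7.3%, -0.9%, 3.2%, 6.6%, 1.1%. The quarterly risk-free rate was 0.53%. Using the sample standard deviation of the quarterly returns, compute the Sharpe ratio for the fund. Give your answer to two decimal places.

r̄ = (-1.8 − 7.3 − 0.9 + 3.2 + 6.6 + 1.1) / 6 = 0.1500%
Σ(r − r̄)² = (-1.8 − 0.1500)² + (-7.3 − 0.1500)² + (-0.9 − 0.1500)² + … = 112.2150
σ = √[112.2150 / 5] = 4.7374%
Sharpe = (r̄ − rf) / σ = (0.1500 − 0.53) / 4.7374 = -0.3800 / 4.7374 = -0.0802

-0.08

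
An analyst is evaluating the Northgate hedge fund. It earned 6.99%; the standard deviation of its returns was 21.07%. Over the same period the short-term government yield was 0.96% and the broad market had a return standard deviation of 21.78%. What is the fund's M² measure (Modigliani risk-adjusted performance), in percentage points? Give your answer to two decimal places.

Sharpe = (Rp − Rf) / σp = (6.99% − 0.96%) / 21.07% = 0.2862
M² = Rf + Sharpe × σm = 0.96% + 0.2862 × 21.78% = 7.1934%

7.19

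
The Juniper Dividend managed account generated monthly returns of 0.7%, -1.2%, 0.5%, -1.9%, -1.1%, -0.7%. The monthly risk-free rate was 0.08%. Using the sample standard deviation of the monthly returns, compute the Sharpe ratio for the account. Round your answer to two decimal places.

-0.68

μ = (0.7 − 1.2 + 0.5 − 1.9 − 1.1 − 0.7) / 6 = -3.70 / 6 = -0.6167%
Σ(r − μ)² = 5.2083; sample σ = √(5.2083/5) = 1.0206%
Sharpe = (μ − rf) / σ = (-0.6167 − 0.08) / 1.0206 = -0.6967 / 1.0206 = -0.6826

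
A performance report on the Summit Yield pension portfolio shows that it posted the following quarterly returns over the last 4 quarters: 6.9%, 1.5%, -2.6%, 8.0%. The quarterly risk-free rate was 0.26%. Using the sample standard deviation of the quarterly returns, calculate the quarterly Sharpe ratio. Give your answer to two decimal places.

Mean return r̄ = 13.80 / 4 = 3.4500%
Σ(r − r̄)² = (6.9 − 3.4500)² + (1.5 − 3.4500)² + … = 73.0100
σ = √[73.0100 / 3] = 4.9332%
Sharpe = (r̄ − rf) / σ = (3.4500 − 0.26) / 4.9332 = 3.1900 / 4.9332 = 0.6466

0.65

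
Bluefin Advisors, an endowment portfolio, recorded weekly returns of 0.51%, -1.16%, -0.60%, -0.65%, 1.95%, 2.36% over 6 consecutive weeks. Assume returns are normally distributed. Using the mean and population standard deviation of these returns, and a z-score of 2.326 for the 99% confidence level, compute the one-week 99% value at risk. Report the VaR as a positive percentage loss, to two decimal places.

r̄ = (0.51 − 1.16 − 0.6 − 0.65 + 1.95 + 2.36) / 6 = 2.410 / 6 = 0.4017%
Σ(r − r̄)² = (0.51 − 0.4017)² + (-1.16 − 0.4017)² + … = 10.7923
population σ = √(10.7923 / 6) = √1.7987 = 1.3412%
VaR = −(r̄ − z·σ) = −(0.4017 − 2.326 × 1.3412) = −(-2.7179) = 2.7179%

2.72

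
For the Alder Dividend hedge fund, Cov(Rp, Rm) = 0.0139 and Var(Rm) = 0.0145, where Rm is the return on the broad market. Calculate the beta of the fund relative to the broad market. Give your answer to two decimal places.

β = Cov(Rp, Rm) / Var(Rm) = 0.0139 / 0.0145 = 0.9586

0.96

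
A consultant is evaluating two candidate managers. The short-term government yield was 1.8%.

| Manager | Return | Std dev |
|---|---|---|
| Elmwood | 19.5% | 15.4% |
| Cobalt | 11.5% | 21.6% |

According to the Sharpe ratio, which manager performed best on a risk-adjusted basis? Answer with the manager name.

Elmwood: Sharpe ratio = (19.5% − 1.8%) / 15.4% = 1.149
Cobalt: Sharpe ratio = (11.5% − 1.8%) / 21.6% = 0.449
Highest: Elmwood (1.149).

Elmwood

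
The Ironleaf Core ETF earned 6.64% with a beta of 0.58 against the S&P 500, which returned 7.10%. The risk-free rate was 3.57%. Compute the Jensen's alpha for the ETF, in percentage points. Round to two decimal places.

CAPM expected return = Rf + β(Rm − Rf) = 3.57% + 0.58 × (7.10% − 3.57%) = 3.57 + 0.58 × 3.53 = 5.6174%
Jensen's α = Rp − E[R] = 6.64% − 5.6174% = 1.0226

1.02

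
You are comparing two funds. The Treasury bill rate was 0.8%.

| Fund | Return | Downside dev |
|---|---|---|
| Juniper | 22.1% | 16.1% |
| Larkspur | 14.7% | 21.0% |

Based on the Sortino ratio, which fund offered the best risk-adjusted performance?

Juniper

Juniper: Sortino ratio = (22.1% − 0.8%) / 16.1% = 1.323
Larkspur: Sortino ratio = (14.7% − 0.8%) / 21.0% = 0.662
Highest: Juniper (1.323).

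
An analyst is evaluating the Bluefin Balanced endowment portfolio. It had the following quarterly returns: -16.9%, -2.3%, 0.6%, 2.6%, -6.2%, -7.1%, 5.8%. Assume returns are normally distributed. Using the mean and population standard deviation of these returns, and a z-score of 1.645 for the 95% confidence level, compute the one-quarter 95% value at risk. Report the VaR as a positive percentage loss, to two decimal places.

r̄ = (-16.9 − 2.3 + 0.6 + 2.6 − 6.2 − 7.1 + 5.8) / 7 = -23.50 / 7 = -3.3571%
Population std dev = √[341.6171 / 7] = 6.9859%
VaR = −(r̄ − z·σ) = −(-3.3571 − 1.645 × 6.9859) = −(-14.8489) = 14.8489%

14.85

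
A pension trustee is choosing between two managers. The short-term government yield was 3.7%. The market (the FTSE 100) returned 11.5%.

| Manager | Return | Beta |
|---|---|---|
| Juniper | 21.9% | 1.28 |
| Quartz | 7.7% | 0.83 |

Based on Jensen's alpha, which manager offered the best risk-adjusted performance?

Juniper

Juniper: α = 21.9% − [3.7% + 1.28 × (11.5% − 3.7%)] = 8.216
Quartz: α = 7.7% − [3.7% + 0.83 × (11.5% − 3.7%)] = -2.474
Highest: Juniper (8.216).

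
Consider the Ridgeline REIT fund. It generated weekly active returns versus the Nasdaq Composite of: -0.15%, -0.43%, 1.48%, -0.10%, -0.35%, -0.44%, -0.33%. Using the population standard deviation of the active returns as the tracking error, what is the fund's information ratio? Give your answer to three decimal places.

r̄ = (-0.15 − 0.43 + 1.48 − 0.1 − 0.35 − 0.44 − 0.33) / 7 = -0.320 / 7 = -0.0457%
Σ(r − r̄)² = (-0.15 − (-0.0457))² + (-0.43 − (-0.0457))² + … = 2.8182
σ = √[2.8182 / 7] = 0.6345%
IR = r̄ / tracking error = -0.0457 / 0.6345 = -0.0720

-0.072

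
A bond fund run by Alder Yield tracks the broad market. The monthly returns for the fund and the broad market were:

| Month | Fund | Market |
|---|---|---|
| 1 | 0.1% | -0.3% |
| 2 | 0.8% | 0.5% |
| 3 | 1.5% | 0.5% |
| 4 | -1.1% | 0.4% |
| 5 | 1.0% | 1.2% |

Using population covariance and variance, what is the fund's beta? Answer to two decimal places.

0.73

r̄p = 0.4600%,  r̄m = 0.4600%
Cov = Σ(rp − r̄p)(rm − r̄m) / 5 = 0.1644
Var(rm) = Σ(rm − r̄m)² / 5 = 0.2264
β = Cov / Var = 0.1644 / 0.2264 = 0.7261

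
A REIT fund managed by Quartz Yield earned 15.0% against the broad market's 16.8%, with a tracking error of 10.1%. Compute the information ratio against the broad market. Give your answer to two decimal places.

-0.18

IR = (Rp − Rb) / TE = (15.0% − 16.8%) / 10.1% = -1.80% / 10.1% = -0.1782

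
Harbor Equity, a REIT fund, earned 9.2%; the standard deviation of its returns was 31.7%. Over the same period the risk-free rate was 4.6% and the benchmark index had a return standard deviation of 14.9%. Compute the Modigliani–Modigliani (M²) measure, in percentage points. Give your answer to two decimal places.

6.76

Sharpe = (Rp − Rf) / σp = (9.2% − 4.6%) / 31.7% = 0.1451
M² = Rf + Sharpe × σm = 4.6% + 0.1451 × 14.9% = 6.7620%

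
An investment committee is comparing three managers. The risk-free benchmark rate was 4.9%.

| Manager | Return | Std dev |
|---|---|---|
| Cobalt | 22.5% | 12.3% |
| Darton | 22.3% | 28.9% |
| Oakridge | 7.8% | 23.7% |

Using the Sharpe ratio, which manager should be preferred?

Cobalt

Cobalt: Sharpe ratio = (22.5% − 4.9%) / 12.3% = 1.431
Darton: Sharpe ratio = (22.3% − 4.9%) / 28.9% = 0.602
Oakridge: Sharpe ratio = (7.8% − 4.9%) / 23.7% = 0.122
Highest: Cobalt (1.431).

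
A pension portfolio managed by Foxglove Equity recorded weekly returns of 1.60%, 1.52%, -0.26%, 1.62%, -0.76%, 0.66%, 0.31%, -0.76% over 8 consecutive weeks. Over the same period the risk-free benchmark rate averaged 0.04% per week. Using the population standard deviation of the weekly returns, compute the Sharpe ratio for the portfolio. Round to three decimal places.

μ = (1.6 + 1.52 − 0.26 + 1.62 − 0.76 + 0.66 + 0.31 − 0.76) / 8 = 0.4913%
Σ(r − μ)² = (1.6 − 0.4913)² + (1.52 − 0.4913)² + (-0.26 − 0.4913)² + … = 7.3187
σ = √[7.3187 / 8] = 0.9565%
Sharpe = (μ − rf) / σ = (0.4913 − 0.04) / 0.9565 = 0.4513 / 0.9565 = 0.4718

0.472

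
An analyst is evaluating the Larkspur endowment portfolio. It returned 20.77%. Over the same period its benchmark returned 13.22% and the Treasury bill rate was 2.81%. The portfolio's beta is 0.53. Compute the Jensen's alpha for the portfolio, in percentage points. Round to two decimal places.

CAPM expected return = Rf + β(Rm − Rf) = 2.81% + 0.53 × (13.22% − 2.81%) = 2.81 + 0.53 × 10.41 = 8.3273%
Jensen's α = Rp − E[R] = 20.77% − 8.3273% = 12.4427

12.44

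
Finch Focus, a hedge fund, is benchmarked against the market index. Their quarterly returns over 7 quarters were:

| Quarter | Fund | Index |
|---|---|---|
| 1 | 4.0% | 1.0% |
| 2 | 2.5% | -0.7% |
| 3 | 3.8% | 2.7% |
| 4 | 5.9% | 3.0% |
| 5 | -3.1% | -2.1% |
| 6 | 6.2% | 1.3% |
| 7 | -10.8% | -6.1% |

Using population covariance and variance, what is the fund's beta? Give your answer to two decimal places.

1.83

r̄p = 1.2143%,  r̄m = -0.1286%
Cov = Σ(rp − r̄p)(rm − r̄m) / 7 = 15.9647
Var(rm) = Σ(rm − r̄m)² / 7 = 8.7106
β = Cov / Var = 15.9647 / 8.7106 = 1.8328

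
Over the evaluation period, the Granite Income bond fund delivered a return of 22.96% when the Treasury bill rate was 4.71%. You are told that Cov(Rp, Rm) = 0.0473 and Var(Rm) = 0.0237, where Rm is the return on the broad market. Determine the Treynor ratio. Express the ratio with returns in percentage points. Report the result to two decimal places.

β = Cov / Var = 0.0473 / 0.0237 = 1.9958
Treynor = (Rp − Rf) / β = (22.96% − 4.71%) / 1.9958 = 18.25 / 1.9958 = 9.1442

9.14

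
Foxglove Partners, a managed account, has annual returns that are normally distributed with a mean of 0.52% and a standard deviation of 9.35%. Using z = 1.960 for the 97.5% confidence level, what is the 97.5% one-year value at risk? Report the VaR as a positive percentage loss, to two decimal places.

VaR (as % loss) = −(μ − z·σ) = −(0.52% − 1.960 × 9.35%) = −(-17.8060%) = 17.8060%

17.81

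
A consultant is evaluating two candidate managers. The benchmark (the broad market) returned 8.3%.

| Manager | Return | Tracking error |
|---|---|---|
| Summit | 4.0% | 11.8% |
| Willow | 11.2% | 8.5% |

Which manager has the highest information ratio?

Willow

Summit: IR = (4.0% − 8.3%) / 11.8% = -0.364
Willow: IR = (11.2% − 8.3%) / 8.5% = 0.341
Highest: Willow (0.341).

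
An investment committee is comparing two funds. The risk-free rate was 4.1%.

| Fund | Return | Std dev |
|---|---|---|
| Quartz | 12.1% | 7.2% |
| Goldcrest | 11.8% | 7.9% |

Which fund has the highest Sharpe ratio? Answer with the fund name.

Quartz: Sharpe ratio = (12.1% − 4.1%) / 7.2% = 1.111
Goldcrest: Sharpe ratio = (11.8% − 4.1%) / 7.9% = 0.975
Highest: Quartz (1.111).

Quartz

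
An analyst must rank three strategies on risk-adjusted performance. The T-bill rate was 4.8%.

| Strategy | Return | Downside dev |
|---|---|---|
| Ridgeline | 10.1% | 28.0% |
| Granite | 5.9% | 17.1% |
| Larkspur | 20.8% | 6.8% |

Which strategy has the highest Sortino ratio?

Ridgeline: Sortino ratio = (10.1% − 4.8%) / 28.0% = 0.189
Granite: Sortino ratio = (5.9% − 4.8%) / 17.1% = 0.064
Larkspur: Sortino ratio = (20.8% − 4.8%) / 6.8% = 2.353
Highest: Larkspur (2.353).

Larkspur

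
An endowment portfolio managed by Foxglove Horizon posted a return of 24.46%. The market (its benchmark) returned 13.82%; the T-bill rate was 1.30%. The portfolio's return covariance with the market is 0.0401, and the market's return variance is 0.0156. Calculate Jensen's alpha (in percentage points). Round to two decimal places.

β = Cov / Var = 0.0401 / 0.0156 = 2.5705
E[R] = Rf + β(Rm − Rf) = 1.30% + 2.5705 × (13.82% − 1.30%) = 33.4827%
α = Rp − E[R] = 24.46% − 33.4827% = -9.0227

-9.02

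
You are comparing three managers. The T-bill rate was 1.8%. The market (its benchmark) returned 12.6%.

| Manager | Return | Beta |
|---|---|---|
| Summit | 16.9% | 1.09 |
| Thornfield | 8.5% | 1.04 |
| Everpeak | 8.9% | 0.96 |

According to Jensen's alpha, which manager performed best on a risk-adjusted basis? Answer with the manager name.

Summit

Summit: α = 16.9% − [1.8% + 1.09 × (12.6% − 1.8%)] = 3.328
Thornfield: α = 8.5% − [1.8% + 1.04 × (12.6% − 1.8%)] = -4.532
Everpeak: α = 8.9% − [1.8% + 0.96 × (12.6% − 1.8%)] = -3.268
Highest: Summit (3.328).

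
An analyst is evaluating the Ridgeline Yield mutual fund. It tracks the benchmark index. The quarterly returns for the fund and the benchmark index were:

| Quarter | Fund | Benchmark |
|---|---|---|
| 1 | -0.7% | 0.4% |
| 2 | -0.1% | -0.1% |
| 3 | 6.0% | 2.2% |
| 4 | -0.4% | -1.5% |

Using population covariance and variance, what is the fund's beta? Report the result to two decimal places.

1.76

r̄p = 1.2000%,  r̄m = 0.2500%
Cov = Σ(rp − r̄p)(rm − r̄m) / 4 = 3.0825
Var(rm) = Σ(rm − r̄m)² / 4 = 1.7525
β = Cov / Var = 3.0825 / 1.7525 = 1.7589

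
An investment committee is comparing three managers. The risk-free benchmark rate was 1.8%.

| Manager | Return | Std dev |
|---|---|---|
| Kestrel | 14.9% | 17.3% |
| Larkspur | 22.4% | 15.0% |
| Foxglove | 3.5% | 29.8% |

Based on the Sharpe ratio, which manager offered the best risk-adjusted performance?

Larkspur

Kestrel: Sharpe ratio = (14.9% − 1.8%) / 17.3% = 0.757
Larkspur: Sharpe ratio = (22.4% − 1.8%) / 15.0% = 1.373
Foxglove: Sharpe ratio = (3.5% − 1.8%) / 29.8% = 0.057
Highest: Larkspur (1.373).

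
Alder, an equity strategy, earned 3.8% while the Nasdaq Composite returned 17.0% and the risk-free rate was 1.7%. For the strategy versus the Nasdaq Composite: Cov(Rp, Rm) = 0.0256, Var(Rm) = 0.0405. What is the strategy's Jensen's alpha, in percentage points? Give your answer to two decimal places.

-7.57

β = Cov / Var = 0.0256 / 0.0405 = 0.6321
E[R] = Rf + β(Rm − Rf) = 1.7% + 0.6321 × (17.0% − 1.7%) = 11.3711%
α = Rp − E[R] = 3.8% − 11.3711% = -7.5711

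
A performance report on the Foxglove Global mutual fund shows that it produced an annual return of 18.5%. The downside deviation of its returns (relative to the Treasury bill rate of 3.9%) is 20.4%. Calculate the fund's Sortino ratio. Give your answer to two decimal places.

0.72

Sortino = (Rp − Rf) / σd = (18.5% − 3.9%) / 20.4% = 14.60% / 20.4% = 0.7157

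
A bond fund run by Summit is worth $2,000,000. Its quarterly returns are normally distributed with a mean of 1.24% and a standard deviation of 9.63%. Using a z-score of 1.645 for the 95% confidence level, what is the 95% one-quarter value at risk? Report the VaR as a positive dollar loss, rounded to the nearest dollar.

Return at the 95% tail: μ − z·σ = 1.24% − 1.645 × 9.63% = 1.24 − 15.84135 = -14.60135%
VaR = −(-14.60135%) × $2,000,000 = 14.60135% × $2,000,000 = $292,027

$292,027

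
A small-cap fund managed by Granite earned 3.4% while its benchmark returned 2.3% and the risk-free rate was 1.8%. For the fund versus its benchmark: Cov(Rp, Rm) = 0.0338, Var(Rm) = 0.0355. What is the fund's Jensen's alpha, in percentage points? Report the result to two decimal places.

β = Cov / Var = 0.0338 / 0.0355 = 0.9521
E[R] = Rf + β(Rm − Rf) = 1.8% + 0.9521 × (2.3% − 1.8%) = 2.2761%
α = Rp − E[R] = 3.4% − 2.2761% = 1.1239

1.12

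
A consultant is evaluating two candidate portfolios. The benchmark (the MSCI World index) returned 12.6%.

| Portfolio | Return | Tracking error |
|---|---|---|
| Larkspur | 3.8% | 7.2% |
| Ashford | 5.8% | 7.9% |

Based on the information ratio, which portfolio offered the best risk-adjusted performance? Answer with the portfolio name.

Larkspur: IR = (3.8% − 12.6%) / 7.2% = -1.222
Ashford: IR = (5.8% − 12.6%) / 7.9% = -0.861
Highest: Ashford (-0.861).

Ashford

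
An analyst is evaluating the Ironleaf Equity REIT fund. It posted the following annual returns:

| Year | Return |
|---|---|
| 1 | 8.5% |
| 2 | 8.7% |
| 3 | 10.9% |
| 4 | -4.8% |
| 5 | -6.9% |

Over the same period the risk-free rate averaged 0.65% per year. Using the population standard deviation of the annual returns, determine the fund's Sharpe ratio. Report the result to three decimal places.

Mean return r̄ = 16.40 / 5 = 3.2800%
Population σ = √[Σ(r − r̄)² / 5] = √[283.6080 / 5] = √56.7216 = 7.5314%
Sharpe = (r̄ − rf) / σ = (3.2800 − 0.65) / 7.5314 = 2.6300 / 7.5314 = 0.3492

0.349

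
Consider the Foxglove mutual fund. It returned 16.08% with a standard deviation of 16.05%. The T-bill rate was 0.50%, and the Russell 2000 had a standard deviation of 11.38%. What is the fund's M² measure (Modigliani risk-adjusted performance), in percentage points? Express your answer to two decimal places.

Sharpe = (Rp − Rf) / σp = (16.08% − 0.50%) / 16.05% = 0.9707
M² = Rf + Sharpe × σm = 0.50% + 0.9707 × 11.38% = 11.5466%

11.55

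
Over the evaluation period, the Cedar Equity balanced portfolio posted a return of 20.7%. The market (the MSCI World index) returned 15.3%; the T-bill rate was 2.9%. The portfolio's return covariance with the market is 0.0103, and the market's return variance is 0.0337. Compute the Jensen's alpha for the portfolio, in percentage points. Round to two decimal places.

β = Cov / Var = 0.0103 / 0.0337 = 0.3056
E[R] = Rf + β(Rm − Rf) = 2.9% + 0.3056 × (15.3% − 2.9%) = 6.6894%
α = Rp − E[R] = 20.7% − 6.6894% = 14.0106

14.01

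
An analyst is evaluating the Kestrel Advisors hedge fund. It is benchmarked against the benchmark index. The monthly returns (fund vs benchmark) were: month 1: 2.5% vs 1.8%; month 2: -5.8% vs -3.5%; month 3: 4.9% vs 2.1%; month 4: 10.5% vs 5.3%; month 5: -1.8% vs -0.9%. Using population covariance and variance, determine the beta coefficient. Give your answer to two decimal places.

r̄p = 2.0600%,  r̄m = 0.9600%
Cov = Σ(rp − r̄p)(rm − r̄m) / 5 = 16.4944
Var(rm) = Σ(rm − r̄m)² / 5 = 8.8384
β = Cov / Var = 16.4944 / 8.8384 = 1.8662

1.87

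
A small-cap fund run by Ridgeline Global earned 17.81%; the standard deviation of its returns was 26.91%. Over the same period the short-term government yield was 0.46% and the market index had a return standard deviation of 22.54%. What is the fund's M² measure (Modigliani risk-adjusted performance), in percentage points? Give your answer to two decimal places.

Sharpe = (Rp − Rf) / σp = (17.81% − 0.46%) / 26.91% = 0.6447
M² = Rf + Sharpe × σm = 0.46% + 0.6447 × 22.54% = 14.9915%

14.99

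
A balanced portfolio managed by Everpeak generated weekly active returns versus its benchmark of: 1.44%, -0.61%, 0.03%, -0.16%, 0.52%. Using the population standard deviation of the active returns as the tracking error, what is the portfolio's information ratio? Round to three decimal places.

r̄ = (1.44 − 0.61 + 0.03 − 0.16 + 0.52) / 5 = 0.2440%
Population σ = √[Σ(r − r̄)² / 5] = √[2.4449 / 5] = √0.4890 = 0.6993%
IR = r̄ / tracking error = 0.2440 / 0.6993 = 0.3489

0.349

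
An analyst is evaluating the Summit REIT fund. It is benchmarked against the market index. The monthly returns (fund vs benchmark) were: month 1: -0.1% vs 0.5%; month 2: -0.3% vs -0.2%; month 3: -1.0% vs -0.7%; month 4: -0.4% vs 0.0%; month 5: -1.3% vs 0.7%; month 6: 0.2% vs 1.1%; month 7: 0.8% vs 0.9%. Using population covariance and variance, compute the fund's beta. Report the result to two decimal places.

0.56

r̄p = -0.3000%,  r̄m = 0.3286%
Cov = Σ(rp − r̄p)(rm − r̄m) / 7 = 0.2043
Var(rm) = Σ(rm − r̄m)² / 7 = 0.3620
β = Cov / Var = 0.2043 / 0.3620 = 0.5644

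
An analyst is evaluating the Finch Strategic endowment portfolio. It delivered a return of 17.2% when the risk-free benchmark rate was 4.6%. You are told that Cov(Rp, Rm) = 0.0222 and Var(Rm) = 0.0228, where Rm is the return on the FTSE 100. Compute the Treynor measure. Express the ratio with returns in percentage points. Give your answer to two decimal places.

12.94

β = Cov / Var = 0.0222 / 0.0228 = 0.9737
Treynor = (Rp − Rf) / β = (17.2% − 4.6%) / 0.9737 = 12.60 / 0.9737 = 12.9403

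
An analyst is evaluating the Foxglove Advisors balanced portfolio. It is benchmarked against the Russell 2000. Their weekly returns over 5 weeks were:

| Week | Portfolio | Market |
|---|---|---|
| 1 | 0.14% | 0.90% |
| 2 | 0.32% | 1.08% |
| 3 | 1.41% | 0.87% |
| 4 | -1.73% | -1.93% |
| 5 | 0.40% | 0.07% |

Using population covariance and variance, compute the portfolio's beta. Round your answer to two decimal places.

0.79

r̄p = 0.1080%,  r̄m = 0.1980%
Cov = Σ(rp − r̄p)(rm − r̄m) / 5 = 0.9917
Var(rm) = Σ(rm − r̄m)² / 5 = 1.2534
β = Cov / Var = 0.9917 / 1.2534 = 0.7912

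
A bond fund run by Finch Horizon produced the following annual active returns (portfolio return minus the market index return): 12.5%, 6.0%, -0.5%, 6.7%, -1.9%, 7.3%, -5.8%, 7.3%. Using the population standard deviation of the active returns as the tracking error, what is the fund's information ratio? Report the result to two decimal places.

Mean return r̄ = 31.60 / 8 = 3.9500%
Σ(r − r̄)² = (12.5 − 3.9500)² + (6 − 3.9500)² + … = 256.4000
population σ = √(256.4000 / 8) = √32.0500 = 5.6613%
IR = r̄ / tracking error = 3.9500 / 5.6613 = 0.6977

0.70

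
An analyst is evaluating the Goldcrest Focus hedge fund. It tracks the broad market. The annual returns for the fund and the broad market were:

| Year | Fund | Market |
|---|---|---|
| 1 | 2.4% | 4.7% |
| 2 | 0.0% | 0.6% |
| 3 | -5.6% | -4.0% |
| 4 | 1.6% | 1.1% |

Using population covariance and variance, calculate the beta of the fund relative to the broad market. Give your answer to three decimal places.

0.952

r̄p = -0.4000%,  r̄m = 0.6000%
Cov = Σ(rp − r̄p)(rm − r̄m) / 4 = 9.1000
Var(rm) = Σ(rm − r̄m)² / 4 = 9.5550
β = Cov / Var = 9.1000 / 9.5550 = 0.9524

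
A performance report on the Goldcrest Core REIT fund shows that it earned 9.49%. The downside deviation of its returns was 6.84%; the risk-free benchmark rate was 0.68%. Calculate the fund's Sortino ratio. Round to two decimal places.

Sortino = (Rp − Rf) / σd = (9.49% − 0.68%) / 6.84% = 8.81% / 6.84% = 1.2880

1.29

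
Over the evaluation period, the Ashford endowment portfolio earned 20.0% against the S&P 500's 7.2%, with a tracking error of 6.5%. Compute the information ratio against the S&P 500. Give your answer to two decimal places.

1.97

IR = (Rp − Rb) / TE = (20.0% − 7.2%) / 6.5% = 12.80% / 6.5% = 1.9692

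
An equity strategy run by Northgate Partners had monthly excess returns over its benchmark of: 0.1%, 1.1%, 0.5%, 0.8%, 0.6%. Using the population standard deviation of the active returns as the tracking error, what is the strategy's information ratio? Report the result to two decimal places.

r̄ = (0.1 + 1.1 + 0.5 + 0.8 + 0.6) / 5 = 3.10 / 5 = 0.6200%
Population σ = √[Σ(r − r̄)² / 5] = √[0.5480 / 5] = √0.1096 = 0.3311%
IR = r̄ / tracking error = 0.6200 / 0.3311 = 1.8725

1.87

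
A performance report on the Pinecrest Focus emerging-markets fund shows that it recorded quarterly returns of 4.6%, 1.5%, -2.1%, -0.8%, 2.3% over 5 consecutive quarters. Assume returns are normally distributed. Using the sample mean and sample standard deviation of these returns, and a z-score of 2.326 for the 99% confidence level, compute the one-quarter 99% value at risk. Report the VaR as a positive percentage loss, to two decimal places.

5.02

Mean return μ = 5.50 / 5 = 1.1000%
Sample σ = √[Σ(r − μ)² / 4] = √[27.7000 / 4] = √6.9250 = 2.6315%
VaR = −(μ − z·σ) = −(1.1000 − 2.326 × 2.6315) = −(-5.0209) = 5.0209%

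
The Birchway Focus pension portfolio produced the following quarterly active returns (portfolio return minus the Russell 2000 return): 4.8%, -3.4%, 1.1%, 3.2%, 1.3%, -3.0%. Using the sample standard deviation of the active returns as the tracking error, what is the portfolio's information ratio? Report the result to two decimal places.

Mean return μ = 4.00 / 6 = 0.6667%
Sample σ = √[Σ(r − μ)² / 5] = √[54.0733 / 5] = √10.8147 = 3.2886%
IR = μ / tracking error = 0.6667 / 3.2886 = 0.2027

0.20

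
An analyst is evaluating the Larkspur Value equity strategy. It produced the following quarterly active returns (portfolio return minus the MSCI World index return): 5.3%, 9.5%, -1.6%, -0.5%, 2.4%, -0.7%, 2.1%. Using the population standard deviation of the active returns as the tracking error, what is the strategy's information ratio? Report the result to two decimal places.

0.65

Mean return μ = 16.50 / 7 = 2.3571%
Σ(r − μ)² = (5.3 − 2.3571)² + (9.5 − 2.3571)² + (-1.6 − 2.3571)² + … = 92.9171
population σ = √(92.9171 / 7) = √13.2739 = 3.6433%
IR = μ / tracking error = 2.3571 / 3.6433 = 0.6470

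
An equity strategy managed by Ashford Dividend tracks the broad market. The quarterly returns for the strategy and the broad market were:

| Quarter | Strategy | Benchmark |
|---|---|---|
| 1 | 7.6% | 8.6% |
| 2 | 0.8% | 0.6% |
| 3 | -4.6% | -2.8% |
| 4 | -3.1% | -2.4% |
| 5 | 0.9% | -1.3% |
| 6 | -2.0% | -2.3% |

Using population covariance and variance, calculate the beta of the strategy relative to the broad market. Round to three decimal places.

0.945

r̄p = -0.0667%,  r̄m = 0.0667%
Cov = Σ(rp − r̄p)(rm − r̄m) / 6 = 14.9361
Var(rm) = Σ(rm − r̄m)² / 6 = 15.8122
β = Cov / Var = 14.9361 / 15.8122 = 0.9446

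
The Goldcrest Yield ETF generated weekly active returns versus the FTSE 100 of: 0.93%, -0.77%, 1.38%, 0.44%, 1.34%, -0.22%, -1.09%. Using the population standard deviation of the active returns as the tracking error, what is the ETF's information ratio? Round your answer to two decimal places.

0.31

μ = (0.93 − 0.77 + 1.38 + 0.44 + 1.34 − 0.22 − 1.09) / 7 = 0.2871%
Population std dev = √[6.0107 / 7] = 0.9266%
IR = μ / tracking error = 0.2871 / 0.9266 = 0.3098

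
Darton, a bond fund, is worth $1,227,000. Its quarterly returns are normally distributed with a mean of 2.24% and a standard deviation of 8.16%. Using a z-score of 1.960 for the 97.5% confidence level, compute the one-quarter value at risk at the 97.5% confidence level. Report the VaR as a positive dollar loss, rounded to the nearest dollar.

$168,757

Return at the 97.5% tail: μ − z·σ = 2.24% − 1.960 × 8.16% = 2.24 − 15.9936 = -13.7536%
VaR = −(-13.7536%) × $1,227,000 = 13.7536% × $1,227,000 = $168,757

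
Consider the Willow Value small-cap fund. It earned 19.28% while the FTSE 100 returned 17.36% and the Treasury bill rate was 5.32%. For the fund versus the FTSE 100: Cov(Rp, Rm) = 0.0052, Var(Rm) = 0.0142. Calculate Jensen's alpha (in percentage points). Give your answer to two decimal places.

β = Cov / Var = 0.0052 / 0.0142 = 0.3662
E[R] = Rf + β(Rm − Rf) = 5.32% + 0.3662 × (17.36% − 5.32%) = 9.7290%
α = Rp − E[R] = 19.28% − 9.7290% = 9.5510

9.55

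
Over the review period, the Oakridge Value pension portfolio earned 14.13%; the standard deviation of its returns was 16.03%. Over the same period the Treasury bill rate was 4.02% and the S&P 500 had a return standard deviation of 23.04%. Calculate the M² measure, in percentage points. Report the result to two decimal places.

18.55

Sharpe = (Rp − Rf) / σp = (14.13% − 4.02%) / 16.03% = 0.6307
M² = Rf + Sharpe × σm = 4.02% + 0.6307 × 23.04% = 18.5513%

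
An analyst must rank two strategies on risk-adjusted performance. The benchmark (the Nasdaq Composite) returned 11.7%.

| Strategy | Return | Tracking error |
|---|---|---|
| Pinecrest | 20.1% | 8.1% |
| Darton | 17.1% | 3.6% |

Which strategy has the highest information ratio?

Pinecrest: IR = (20.1% − 11.7%) / 8.1% = 1.037
Darton: IR = (17.1% − 11.7%) / 3.6% = 1.500
Highest: Darton (1.500).

Darton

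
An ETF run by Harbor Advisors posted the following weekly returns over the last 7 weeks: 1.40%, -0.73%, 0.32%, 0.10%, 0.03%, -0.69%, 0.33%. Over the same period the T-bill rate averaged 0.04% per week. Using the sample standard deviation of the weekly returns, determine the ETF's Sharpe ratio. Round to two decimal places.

r̄ = (1.4 − 0.73 + 0.32 + 0.1 + 0.03 − 0.69 + 0.33) / 7 = 0.760 / 7 = 0.1086%
Sample std dev = √[3.1087 / 6] = 0.7198%
Sharpe = (r̄ − rf) / σ = (0.1086 − 0.04) / 0.7198 = 0.0686 / 0.7198 = 0.0953

0.10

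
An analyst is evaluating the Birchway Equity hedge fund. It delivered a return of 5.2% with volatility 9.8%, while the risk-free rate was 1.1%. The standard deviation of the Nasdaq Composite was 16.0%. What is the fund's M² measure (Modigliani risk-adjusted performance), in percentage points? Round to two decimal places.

Sharpe = (Rp − Rf) / σp = (5.2% − 1.1%) / 9.8% = 0.4184
M² = Rf + Sharpe × σm = 1.1% + 0.4184 × 16.0% = 7.7944%

7.79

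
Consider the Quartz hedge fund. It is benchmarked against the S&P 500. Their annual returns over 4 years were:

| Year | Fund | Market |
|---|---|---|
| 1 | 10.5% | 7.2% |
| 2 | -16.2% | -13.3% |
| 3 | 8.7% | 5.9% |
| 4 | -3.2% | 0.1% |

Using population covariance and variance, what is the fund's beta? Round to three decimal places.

1.298

r̄p = -0.0500%,  r̄m = -0.0250%
Cov = Σ(rp − r̄p)(rm − r̄m) / 4 = 85.5163
Var(rm) = Σ(rm − r̄m)² / 4 = 65.8869
β = Cov / Var = 85.5163 / 65.8869 = 1.2979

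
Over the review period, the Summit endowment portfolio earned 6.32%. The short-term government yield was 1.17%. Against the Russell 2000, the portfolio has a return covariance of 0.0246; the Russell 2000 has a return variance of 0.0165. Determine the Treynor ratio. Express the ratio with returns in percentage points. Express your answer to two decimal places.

β = Cov / Var = 0.0246 / 0.0165 = 1.4909
Treynor = (Rp − Rf) / β = (6.32% − 1.17%) / 1.4909 = 5.15 / 1.4909 = 3.4543

3.45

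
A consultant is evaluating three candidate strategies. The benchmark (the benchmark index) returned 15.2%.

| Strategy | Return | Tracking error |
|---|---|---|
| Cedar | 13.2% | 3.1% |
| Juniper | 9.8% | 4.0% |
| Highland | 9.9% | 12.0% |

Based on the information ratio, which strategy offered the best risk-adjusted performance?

Cedar: IR = (13.2% − 15.2%) / 3.1% = -0.645
Juniper: IR = (9.8% − 15.2%) / 4.0% = -1.350
Highland: IR = (9.9% − 15.2%) / 12.0% = -0.442
Highest: Highland (-0.442).

Highland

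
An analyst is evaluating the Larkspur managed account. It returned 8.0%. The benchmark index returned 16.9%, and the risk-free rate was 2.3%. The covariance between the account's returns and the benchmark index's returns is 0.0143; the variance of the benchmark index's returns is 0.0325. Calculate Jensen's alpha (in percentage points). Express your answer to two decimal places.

β = Cov / Var = 0.0143 / 0.0325 = 0.4400
E[R] = Rf + β(Rm − Rf) = 2.3% + 0.4400 × (16.9% − 2.3%) = 8.7240%
α = Rp − E[R] = 8.0% − 8.7240% = -0.7240

-0.72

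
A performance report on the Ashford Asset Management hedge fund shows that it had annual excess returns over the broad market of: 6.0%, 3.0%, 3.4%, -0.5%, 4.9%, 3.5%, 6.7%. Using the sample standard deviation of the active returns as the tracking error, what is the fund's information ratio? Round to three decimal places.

Mean return μ = 27.00 / 7 = 3.8571%
Sample σ = √[Σ(r − μ)² / 6] = √[33.8171 / 6] = √5.6362 = 2.3741%
IR = μ / tracking error = 3.8571 / 2.3741 = 1.6247

1.625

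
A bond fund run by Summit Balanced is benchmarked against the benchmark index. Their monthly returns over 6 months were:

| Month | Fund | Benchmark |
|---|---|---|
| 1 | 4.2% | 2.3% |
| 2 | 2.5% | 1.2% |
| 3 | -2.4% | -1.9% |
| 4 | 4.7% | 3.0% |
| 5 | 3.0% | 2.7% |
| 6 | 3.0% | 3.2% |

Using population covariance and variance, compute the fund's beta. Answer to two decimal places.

r̄p = 2.5000%,  r̄m = 1.7500%
Cov = Σ(rp − r̄p)(rm − r̄m) / 6 = 3.7950
Var(rm) = Σ(rm − r̄m)² / 6 = 3.0825
β = Cov / Var = 3.7950 / 3.0825 = 1.2311

1.23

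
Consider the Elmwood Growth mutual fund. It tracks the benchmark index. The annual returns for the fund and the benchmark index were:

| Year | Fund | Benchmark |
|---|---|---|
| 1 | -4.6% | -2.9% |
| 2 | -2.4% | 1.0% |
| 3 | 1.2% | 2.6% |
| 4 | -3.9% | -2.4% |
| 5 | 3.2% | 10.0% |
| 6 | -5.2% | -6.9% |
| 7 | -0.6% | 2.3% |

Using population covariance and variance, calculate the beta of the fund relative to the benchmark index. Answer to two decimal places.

r̄p = -1.7571%,  r̄m = 0.5286%
Cov = Σ(rp − r̄p)(rm − r̄m) / 7 = 13.7745
Var(rm) = Σ(rm − r̄m)² / 7 = 24.6963
β = Cov / Var = 13.7745 / 24.6963 = 0.5578

0.56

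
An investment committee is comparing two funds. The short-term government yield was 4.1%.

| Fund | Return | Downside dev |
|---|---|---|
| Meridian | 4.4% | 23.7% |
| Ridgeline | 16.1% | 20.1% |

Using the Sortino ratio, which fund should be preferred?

Ridgeline

Meridian: Sortino ratio = (4.4% − 4.1%) / 23.7% = 0.013
Ridgeline: Sortino ratio = (16.1% − 4.1%) / 20.1% = 0.597
Highest: Ridgeline (0.597).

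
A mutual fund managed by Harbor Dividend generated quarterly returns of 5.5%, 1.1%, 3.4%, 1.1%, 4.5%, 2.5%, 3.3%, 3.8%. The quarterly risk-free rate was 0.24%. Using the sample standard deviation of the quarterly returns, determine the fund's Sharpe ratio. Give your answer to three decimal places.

1.885

r̄ = (5.5 + 1.1 + 3.4 + 1.1 + 4.5 + 2.5 + 3.3 + 3.8) / 8 = 3.1500%
Σ(r − r̄)² = (5.5 − 3.1500)² + (1.1 − 3.1500)² + … = 16.6800
sample σ = √(16.6800 / 7) = √2.3829 = 1.5437%
Sharpe = (r̄ − rf) / σ = (3.1500 − 0.24) / 1.5437 = 2.9100 / 1.5437 = 1.8851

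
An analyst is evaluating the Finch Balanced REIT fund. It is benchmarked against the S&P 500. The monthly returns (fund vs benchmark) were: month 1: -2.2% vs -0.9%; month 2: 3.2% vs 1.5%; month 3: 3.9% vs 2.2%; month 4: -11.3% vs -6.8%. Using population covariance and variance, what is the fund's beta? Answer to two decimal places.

1.71

r̄p = -1.6000%,  r̄m = -1.0000%
Cov = Σ(rp − r̄p)(rm − r̄m) / 4 = 21.4500
Var(rm) = Σ(rm − r̄m)² / 4 = 12.5350
β = Cov / Var = 21.4500 / 12.5350 = 1.7112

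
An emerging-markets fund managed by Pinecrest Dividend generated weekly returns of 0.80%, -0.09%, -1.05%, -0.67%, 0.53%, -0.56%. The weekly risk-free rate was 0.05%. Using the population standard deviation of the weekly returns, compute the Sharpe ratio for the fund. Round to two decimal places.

-0.34

r̄ = (0.8 − 0.09 − 1.05 − 0.67 + 0.53 − 0.56) / 6 = -1.040 / 6 = -0.1733%
Population std dev = √[2.6137 / 6] = 0.6600%
Sharpe = (r̄ − rf) / σ = (-0.1733 − 0.05) / 0.6600 = -0.2233 / 0.6600 = -0.3383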